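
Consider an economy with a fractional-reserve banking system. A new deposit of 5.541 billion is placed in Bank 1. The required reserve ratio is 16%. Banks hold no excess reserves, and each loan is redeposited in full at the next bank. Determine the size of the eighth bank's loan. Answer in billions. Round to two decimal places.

Each bank lends a fraction (1 − rr) = 0.8400 of the deposit it receives, so Bank 8 receives 5.541·0.8400^7 and lends 5.541·0.8400^8 ≈ 1.3735 billion.

1.37 billion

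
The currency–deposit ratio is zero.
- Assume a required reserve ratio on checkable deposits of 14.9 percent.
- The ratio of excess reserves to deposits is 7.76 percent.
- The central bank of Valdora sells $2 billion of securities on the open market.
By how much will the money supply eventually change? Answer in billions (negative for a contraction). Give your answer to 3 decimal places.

-8.826 billion

The money multiplier is m = 1 / (rr + e) = 1 / (0.149 + 0.0776) ≈ 4.41306.
The sale removes 2 billion of base, so ΔM = m × ΔMB = 4.41306 × (−2) ≈ -8.8261 billion.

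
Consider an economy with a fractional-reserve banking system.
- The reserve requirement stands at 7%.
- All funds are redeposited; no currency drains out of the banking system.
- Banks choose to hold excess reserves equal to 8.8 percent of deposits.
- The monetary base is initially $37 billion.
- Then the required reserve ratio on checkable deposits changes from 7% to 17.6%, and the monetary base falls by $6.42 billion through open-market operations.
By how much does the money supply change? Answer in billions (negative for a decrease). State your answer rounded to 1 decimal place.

Before: m₁ = 1 / (0.07 + 0.088) ≈ 6.3291, MB₁ = 37, so M₁ = 6.3291 × 37 = 234.1767 billion.
After: m₂ = 1 / (0.176 + 0.088) ≈ 3.7879, MB₂ = 37 − 6.42 = 30.58, so M₂ = 3.7879 × 30.58 ≈ 115.834 billion.
ΔM = M₂ − M₁ = 115.834 − 234.1767 = -118.3427 billion.

-118.3 billion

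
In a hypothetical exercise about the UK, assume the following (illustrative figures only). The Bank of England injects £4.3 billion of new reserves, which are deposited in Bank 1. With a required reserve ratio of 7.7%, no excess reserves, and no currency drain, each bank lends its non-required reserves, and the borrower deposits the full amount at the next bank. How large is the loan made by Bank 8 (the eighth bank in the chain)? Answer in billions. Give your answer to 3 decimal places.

Each bank lends a fraction (1 − rr) = 0.9230 of the deposit it receives, so Bank 8 receives 4.3·0.9230^7 and lends 4.3·0.9230^8 ≈ 2.2651 billion.

£2.265 billion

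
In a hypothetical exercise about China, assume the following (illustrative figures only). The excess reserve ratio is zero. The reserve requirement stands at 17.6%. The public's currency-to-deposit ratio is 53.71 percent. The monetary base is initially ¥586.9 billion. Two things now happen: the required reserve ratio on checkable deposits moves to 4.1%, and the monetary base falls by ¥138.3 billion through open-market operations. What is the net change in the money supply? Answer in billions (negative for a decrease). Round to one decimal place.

-72.3 billion

Before: m₁ = (1 + 0.5371) / (0.176 + 0.5371) ≈ 2.15552, MB₁ = 586.9, so M₁ = 2.15552 × 586.9 ≈ 1265.0747 billion.
After: m₂ = (1 + 0.5371) / (0.041 + 0.5371) ≈ 2.65888, MB₂ = 586.9 − 138.3 = 448.6, so M₂ = 2.65888 × 448.6 ≈ 1192.7736 billion.
ΔM = M₂ − M₁ = 1192.7736 − 1265.0747 = -72.3011 billion.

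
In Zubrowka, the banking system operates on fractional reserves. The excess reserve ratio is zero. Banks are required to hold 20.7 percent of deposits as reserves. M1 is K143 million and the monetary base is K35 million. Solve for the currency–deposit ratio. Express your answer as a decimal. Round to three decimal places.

Using m = M/MB = 143/35 ≈ 4.085714. From m = (1 + c)/(c + rr + e), rearranging gives 1 + c = m·(c + rr + e), so c·(1 − m) = m·(rr + e) − 1.
Hence c = [m·(rr + e) − 1]/(1 − m) = [4.085714 × (0.207 + 0) − 1] / (1 − 4.085714) ≈ 0.049991.

0.050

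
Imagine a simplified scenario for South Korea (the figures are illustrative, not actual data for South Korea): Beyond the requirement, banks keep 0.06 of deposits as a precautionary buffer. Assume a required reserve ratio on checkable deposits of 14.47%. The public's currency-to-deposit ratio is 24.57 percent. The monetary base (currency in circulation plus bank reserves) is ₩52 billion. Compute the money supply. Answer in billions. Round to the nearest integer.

₩144 billion

The money multiplier is m = (1 + c) / (rr + e + c) = (1 + 0.2457) / (0.1447 + 0.06 + 0.2457) ≈ 2.7658.
So M = m × MB = 2.7658 × 52 = 143.8216 billion.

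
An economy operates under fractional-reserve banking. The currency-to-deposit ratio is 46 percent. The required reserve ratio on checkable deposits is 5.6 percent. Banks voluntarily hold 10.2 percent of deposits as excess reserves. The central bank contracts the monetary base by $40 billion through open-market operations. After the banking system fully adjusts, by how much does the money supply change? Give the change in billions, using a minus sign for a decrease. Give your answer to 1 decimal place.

-94.5 billion

The money multiplier is m = (1 + c) / (rr + e + c) = (1 + 0.46) / (0.056 + 0.102 + 0.46) ≈ 2.3625.
The sale removes 40 billion of base, so ΔM = m × ΔMB = 2.3625 × (−40) = -94.5 billion.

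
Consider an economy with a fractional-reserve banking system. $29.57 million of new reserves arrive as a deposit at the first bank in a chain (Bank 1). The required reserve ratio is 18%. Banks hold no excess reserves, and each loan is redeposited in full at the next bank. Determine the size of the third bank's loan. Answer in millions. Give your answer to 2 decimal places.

$16.30 million

Each bank lends a fraction (1 − rr) = 0.8200 of the deposit it receives, so Bank 3 receives 29.57·0.8200^2 and lends 29.57·0.8200^3 ≈ 16.3040 million.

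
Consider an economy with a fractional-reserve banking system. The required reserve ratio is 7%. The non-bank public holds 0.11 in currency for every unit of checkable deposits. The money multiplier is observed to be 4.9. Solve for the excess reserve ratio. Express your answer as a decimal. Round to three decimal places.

Using m = 4.9. Since m = (1 + c)/(c + rr + e), the denominator satisfies c + rr + e = (1 + c)/m = (1 + 0.11) / 4.9 ≈ 0.226531.
With c = 0.11 and rr = 0.07, the excess reserve ratio is 0.226531 − 0.11 − 0.07 = 0.046531.

0.047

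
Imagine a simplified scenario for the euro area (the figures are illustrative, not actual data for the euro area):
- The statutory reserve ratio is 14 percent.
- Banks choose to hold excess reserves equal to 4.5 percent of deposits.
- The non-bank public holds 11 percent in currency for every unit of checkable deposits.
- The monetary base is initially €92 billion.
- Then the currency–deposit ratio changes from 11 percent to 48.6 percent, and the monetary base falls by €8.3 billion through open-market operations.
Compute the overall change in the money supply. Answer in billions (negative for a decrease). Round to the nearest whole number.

-161 billion

Before: m₁ = (1 + 0.11) / (0.14 + 0.045 + 0.11) ≈ 3.7627, MB₁ = 92, so M₁ = 3.7627 × 92 = 346.1684 billion.
After: m₂ = (1 + 0.486) / (0.14 + 0.045 + 0.486) ≈ 2.2146, MB₂ = 92 − 8.3 = 83.7, so M₂ = 2.2146 × 83.7 ≈ 185.362 billion.
ΔM = M₂ − M₁ = 185.362 − 346.1684 = -160.8064 billion.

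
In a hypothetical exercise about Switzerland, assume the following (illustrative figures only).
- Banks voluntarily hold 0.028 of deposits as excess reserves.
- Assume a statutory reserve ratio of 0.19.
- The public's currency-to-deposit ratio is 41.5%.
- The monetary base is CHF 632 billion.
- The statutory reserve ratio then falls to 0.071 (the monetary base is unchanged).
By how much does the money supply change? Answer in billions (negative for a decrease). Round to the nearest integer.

Initially m₁ = (1 + 0.415) / (0.19 + 0.028 + 0.415) ≈ 2.2354, so M₁ = 2.2354 × 632 = 1412.7728 billion.
After the change m₂ = (1 + 0.415) / (0.071 + 0.028 + 0.415) ≈ 2.7529, so M₂ = 2.7529 × 632 = 1739.8328 billion.
ΔM = M₂ − M₁ = 1739.8328 − 1412.7728 = 327.06 billion.

CHF 327 billion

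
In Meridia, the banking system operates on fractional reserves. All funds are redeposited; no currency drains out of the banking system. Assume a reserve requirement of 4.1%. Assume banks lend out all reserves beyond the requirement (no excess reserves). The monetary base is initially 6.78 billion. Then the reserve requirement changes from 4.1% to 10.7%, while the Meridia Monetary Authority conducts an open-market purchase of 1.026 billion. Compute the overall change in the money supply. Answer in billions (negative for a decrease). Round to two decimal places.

-92.41 billion

Before: m₁ = 1 / (0.041) ≈ 24.3902, MB₁ = 6.78, so M₁ = 24.3902 × 6.78 ≈ 165.3656 billion.
After: m₂ = 1 / (0.107) ≈ 9.3458, MB₂ = 6.78 + 1.026 = 7.806, so M₂ = 9.3458 × 7.806 ≈ 72.9533 billion.
ΔM = M₂ − M₁ = 72.9533 − 165.3656 = -92.4123 billion.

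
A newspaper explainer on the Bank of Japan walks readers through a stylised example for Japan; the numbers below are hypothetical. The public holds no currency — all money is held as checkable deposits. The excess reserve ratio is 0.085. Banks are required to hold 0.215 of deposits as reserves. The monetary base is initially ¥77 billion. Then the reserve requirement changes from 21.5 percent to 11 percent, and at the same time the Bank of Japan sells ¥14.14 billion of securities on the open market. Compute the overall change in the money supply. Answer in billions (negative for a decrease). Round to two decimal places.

Before: m₁ = 1 / (0.215 + 0.085) ≈ 3.33333, MB₁ = 77, so M₁ = 3.33333 × 77 ≈ 256.6664 billion.
After: m₂ = 1 / (0.11 + 0.085) ≈ 5.12821, MB₂ = 77 − 14.14 = 62.86, so M₂ = 5.12821 × 62.86 ≈ 322.3593 billion.
ΔM = M₂ − M₁ = 322.3593 − 256.6664 = 65.6929 billion.

¥65.69 billion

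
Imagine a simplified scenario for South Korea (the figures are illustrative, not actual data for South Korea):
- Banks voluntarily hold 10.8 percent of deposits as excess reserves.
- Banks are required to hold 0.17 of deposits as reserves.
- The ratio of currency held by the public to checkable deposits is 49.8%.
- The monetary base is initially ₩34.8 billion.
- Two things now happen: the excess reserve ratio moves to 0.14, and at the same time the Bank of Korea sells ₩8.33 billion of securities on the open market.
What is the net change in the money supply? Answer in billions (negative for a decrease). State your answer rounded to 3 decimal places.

Before: m₁ = (1 + 0.498) / (0.17 + 0.108 + 0.498) ≈ 1.930412, MB₁ = 34.8, so M₁ = 1.930412 × 34.8 ≈ 67.1783 billion.
After: m₂ = (1 + 0.498) / (0.17 + 0.14 + 0.498) ≈ 1.853960, MB₂ = 34.8 − 8.33 = 26.47, so M₂ = 1.853960 × 26.47 ≈ 49.0743 billion.
ΔM = M₂ − M₁ = 49.0743 − 67.1783 = -18.104 billion.

-18.104 billion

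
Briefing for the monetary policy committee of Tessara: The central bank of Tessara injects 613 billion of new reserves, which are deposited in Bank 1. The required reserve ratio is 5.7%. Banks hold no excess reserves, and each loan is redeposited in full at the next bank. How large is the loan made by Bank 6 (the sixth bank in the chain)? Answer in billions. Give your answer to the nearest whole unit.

431 billion

Each bank lends a fraction (1 − rr) = 0.9430 of the deposit it receives, so Bank 6 receives 613·0.9430^5 and lends 613·0.9430^6 ≈ 431.0530 billion.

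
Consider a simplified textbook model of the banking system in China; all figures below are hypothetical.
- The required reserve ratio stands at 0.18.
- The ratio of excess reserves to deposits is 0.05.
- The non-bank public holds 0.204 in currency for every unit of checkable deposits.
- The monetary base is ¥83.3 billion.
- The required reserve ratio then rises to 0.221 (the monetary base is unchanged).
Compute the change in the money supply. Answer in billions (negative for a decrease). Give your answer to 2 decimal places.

-19.95 billion

Initially m₁ = (1 + 0.204) / (0.18 + 0.05 + 0.204) ≈ 2.77419, so M₁ = 2.77419 × 83.3 ≈ 231.09 billion.
After the change m₂ = (1 + 0.204) / (0.221 + 0.05 + 0.204) ≈ 2.53474, so M₂ = 2.53474 × 83.3 ≈ 211.1438 billion.
ΔM = M₂ − M₁ = 211.1438 − 231.09 = -19.9462 billion.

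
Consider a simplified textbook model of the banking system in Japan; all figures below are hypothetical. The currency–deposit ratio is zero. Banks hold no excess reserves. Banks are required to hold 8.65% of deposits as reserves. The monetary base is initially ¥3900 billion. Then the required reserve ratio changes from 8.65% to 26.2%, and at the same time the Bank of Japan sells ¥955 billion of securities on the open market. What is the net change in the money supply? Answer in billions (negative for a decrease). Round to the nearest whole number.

-33846 billion

Before: m₁ = 1 / (0.0865) ≈ 11.56069, MB₁ = 3900, so M₁ = 11.56069 × 3900 = 45086.691 billion.
After: m₂ = 1 / (0.262) ≈ 3.81679, MB₂ = 3900 − 955 = 2945, so M₂ = 3.81679 × 2945 ≈ 11240.4466 billion.
ΔM = M₂ − M₁ = 11240.4466 − 45086.691 = -33846.2444 billion.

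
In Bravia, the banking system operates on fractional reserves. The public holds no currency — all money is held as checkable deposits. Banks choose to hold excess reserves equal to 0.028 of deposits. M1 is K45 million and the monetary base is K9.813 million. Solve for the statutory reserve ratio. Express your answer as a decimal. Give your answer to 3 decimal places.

Using m = M/MB = 45/9.813 ≈ 4.585754. Since m = (1 + c)/(c + rr + e), the denominator satisfies c + rr + e = (1 + c)/m = (1 + 0) / 4.585754 ≈ 0.218067.
With c = 0 and e = 0.028, the statutory reserve ratio is 0.218067 − 0 − 0.028 = 0.190067.

0.190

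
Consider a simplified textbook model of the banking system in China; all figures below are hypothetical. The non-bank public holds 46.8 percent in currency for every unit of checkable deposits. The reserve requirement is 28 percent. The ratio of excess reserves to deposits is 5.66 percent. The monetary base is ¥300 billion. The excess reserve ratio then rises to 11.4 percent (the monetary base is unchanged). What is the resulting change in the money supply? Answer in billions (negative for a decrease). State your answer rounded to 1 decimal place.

-36.4 billion

Initially m₁ = (1 + 0.468) / (0.28 + 0.0566 + 0.468) ≈ 1.82451, so M₁ = 1.82451 × 300 = 547.353 billion.
After the change m₂ = (1 + 0.468) / (0.28 + 0.114 + 0.468) ≈ 1.70302, so M₂ = 1.70302 × 300 = 510.906 billion.
ΔM = M₂ − M₁ = 510.906 − 547.353 = -36.447 billion.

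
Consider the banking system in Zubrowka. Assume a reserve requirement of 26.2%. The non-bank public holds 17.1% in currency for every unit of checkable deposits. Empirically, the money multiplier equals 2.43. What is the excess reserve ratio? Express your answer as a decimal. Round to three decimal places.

0.049

Using m = 2.43. Since m = (1 + c)/(c + rr + e), the denominator satisfies c + rr + e = (1 + c)/m = (1 + 0.171) / 2.43 ≈ 0.481893.
With c = 0.171 and rr = 0.262, the excess reserve ratio is 0.481893 − 0.171 − 0.262 = 0.048893.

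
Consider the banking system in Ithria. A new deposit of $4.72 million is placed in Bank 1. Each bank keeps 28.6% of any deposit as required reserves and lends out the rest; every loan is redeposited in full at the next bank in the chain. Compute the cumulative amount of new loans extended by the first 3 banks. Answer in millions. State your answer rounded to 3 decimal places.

Bank i lends (1 − rr)^i of the original deposit: Bank 1 lends 4.72·0.7140 ≈ 3.3701, Bank 2 lends 4.72·0.7140² ≈ 2.4062, and so on.
Summing a geometric series: total = 4.72·[0.7140·(1 − 0.7140^3) / (1 − 0.7140)] ≈ 7.4944 million.

$7.494 million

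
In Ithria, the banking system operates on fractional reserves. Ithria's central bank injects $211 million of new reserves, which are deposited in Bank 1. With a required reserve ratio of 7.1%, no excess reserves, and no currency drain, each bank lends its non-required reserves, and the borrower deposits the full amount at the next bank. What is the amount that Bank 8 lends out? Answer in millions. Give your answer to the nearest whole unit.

$117 million

Each bank lends a fraction (1 − rr) = 0.9290 of the deposit it receives, so Bank 8 receives 211·0.9290^7 and lends 211·0.9290^8 ≈ 117.0599 million.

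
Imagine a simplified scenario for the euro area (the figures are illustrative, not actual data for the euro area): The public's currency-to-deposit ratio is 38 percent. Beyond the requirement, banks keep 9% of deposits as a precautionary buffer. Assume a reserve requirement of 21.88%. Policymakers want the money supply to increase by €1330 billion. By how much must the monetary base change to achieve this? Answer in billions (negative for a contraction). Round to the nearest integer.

€664 billion

The money multiplier is m = (1 + c) / (rr + e + c) = (1 + 0.38) / (0.2188 + 0.09 + 0.38) ≈ 2.00348.
ΔMB = ΔM / m = (+1330) / 2.00348 ≈ 663.8449 billion.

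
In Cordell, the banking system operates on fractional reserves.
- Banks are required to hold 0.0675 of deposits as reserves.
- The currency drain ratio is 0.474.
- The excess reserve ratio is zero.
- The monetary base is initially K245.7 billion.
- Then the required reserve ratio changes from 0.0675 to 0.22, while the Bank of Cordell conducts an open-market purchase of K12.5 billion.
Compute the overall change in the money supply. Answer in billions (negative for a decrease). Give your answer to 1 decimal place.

-120.4 billion

Before: m₁ = (1 + 0.474) / (0.0675 + 0.474) ≈ 2.72207, MB₁ = 245.7, so M₁ = 2.72207 × 245.7 ≈ 668.8126 billion.
After: m₂ = (1 + 0.474) / (0.22 + 0.474) ≈ 2.12392, MB₂ = 245.7 + 12.5 = 258.2, so M₂ = 2.12392 × 258.2 ≈ 548.3961 billion.
ΔM = M₂ − M₁ = 548.3961 − 668.8126 = -120.4165 billion.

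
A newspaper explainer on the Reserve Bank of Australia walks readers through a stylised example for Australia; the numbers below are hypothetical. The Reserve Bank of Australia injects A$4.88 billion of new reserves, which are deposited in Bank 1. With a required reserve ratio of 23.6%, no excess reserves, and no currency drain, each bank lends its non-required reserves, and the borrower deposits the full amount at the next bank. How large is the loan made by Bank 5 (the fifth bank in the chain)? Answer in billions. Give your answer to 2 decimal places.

A$1.27 billion

Each bank lends a fraction (1 − rr) = 0.7640 of the deposit it receives, so Bank 5 receives 4.88·0.7640^4 and lends 4.88·0.7640^5 ≈ 1.2702 billion.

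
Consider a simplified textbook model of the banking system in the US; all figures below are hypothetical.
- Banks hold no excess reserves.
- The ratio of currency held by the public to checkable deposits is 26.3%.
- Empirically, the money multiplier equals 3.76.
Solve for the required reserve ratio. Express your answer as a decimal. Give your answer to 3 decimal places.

0.073

Using m = 3.76. Since m = (1 + c)/(c + rr + e), the denominator satisfies c + rr + e = (1 + c)/m = (1 + 0.263) / 3.76 ≈ 0.335904.
With c = 0.263 and e = 0, the required reserve ratio is 0.335904 − 0.263 − 0 = 0.072904.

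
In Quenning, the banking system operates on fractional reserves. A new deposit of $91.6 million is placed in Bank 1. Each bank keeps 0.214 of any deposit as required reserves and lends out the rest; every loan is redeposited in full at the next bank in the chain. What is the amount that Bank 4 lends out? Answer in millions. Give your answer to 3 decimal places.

$34.961 million

Each bank lends a fraction (1 − rr) = 0.7860 of the deposit it receives, so Bank 4 receives 91.6·0.7860^3 and lends 91.6·0.7860^4 ≈ 34.9611 million.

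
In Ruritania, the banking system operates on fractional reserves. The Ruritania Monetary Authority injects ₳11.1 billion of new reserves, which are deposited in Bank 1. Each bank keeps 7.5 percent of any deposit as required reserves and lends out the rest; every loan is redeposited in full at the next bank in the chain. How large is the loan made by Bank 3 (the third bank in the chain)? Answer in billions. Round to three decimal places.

Each bank lends a fraction (1 − rr) = 0.9250 of the deposit it receives, so Bank 3 receives 11.1·0.9250^2 and lends 11.1·0.9250^3 ≈ 8.7851 billion.

₳8.785 billion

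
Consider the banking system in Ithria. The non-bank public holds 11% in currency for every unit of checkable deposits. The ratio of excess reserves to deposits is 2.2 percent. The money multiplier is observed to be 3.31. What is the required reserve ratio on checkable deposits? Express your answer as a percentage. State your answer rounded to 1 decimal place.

20.3%

Using m = 3.31. Since m = (1 + c)/(c + rr + e), the denominator satisfies c + rr + e = (1 + c)/m = (1 + 0.11) / 3.31 ≈ 0.335347.
With c = 0.11 and e = 0.022, the required reserve ratio on checkable deposits is 0.335347 − 0.11 − 0.022 = 0.203347.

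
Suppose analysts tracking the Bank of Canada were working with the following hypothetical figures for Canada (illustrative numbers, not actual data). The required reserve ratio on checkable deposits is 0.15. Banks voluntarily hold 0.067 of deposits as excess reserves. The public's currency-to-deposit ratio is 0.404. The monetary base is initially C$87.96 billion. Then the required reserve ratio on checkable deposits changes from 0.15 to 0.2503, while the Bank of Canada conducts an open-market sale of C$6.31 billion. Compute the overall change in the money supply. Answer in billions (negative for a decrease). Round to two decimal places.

Before: m₁ = (1 + 0.404) / (0.15 + 0.067 + 0.404) ≈ 2.26087, MB₁ = 87.96, so M₁ = 2.26087 × 87.96 ≈ 198.8661 billion.
After: m₂ = (1 + 0.404) / (0.2503 + 0.067 + 0.404) ≈ 1.94649, MB₂ = 87.96 − 6.31 = 81.65, so M₂ = 1.94649 × 81.65 ≈ 158.9309 billion.
ΔM = M₂ − M₁ = 158.9309 − 198.8661 = -39.9352 billion.

-39.94 billion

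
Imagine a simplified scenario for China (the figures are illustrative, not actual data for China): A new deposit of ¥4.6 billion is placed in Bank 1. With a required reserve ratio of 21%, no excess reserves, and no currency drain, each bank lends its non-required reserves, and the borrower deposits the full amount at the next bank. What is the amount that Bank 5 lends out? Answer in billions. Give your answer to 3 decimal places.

¥1.415 billion

Each bank lends a fraction (1 − rr) = 0.7900 of the deposit it receives, so Bank 5 receives 4.6·0.7900^4 and lends 4.6·0.7900^5 ≈ 1.4154 billion.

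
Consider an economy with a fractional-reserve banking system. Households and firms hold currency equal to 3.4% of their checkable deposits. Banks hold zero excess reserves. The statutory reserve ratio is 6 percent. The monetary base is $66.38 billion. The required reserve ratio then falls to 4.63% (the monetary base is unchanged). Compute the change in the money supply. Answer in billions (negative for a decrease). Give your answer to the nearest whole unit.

Initially m₁ = (1 + 0.034) / (0.06 + 0.034) = 11, so M₁ = 11 × 66.38 = 730.18 billion.
After the change m₂ = (1 + 0.034) / (0.0463 + 0.034) ≈ 12.8767, so M₂ = 12.8767 × 66.38 ≈ 854.7553 billion.
ΔM = M₂ − M₁ = 854.7553 − 730.18 = 124.5753 billion.

$125 billion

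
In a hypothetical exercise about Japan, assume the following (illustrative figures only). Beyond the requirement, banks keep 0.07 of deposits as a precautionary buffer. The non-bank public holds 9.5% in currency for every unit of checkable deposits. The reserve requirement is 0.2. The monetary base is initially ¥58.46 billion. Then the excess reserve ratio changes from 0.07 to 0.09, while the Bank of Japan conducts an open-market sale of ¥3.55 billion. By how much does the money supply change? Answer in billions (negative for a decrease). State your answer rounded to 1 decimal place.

-19.2 billion

Before: m₁ = (1 + 0.095) / (0.2 + 0.07 + 0.095) = 3, MB₁ = 58.46, so M₁ = 3 × 58.46 = 175.38 billion.
After: m₂ = (1 + 0.095) / (0.2 + 0.09 + 0.095) ≈ 2.8442, MB₂ = 58.46 − 3.55 = 54.91, so M₂ = 2.8442 × 54.91 ≈ 156.175 billion.
ΔM = M₂ − M₁ = 156.175 − 175.38 = -19.205 billion.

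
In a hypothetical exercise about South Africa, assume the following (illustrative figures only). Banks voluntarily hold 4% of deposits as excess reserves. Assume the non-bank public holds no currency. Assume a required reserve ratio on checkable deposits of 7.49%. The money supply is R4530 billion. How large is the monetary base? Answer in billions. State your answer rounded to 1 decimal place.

The money multiplier is m = 1 / (rr + e) = 1 / (0.0749 + 0.04) ≈ 8.703220.
MB = M / m = 4530 / 8.703220 ≈ 520.497 billion.

R520.5 billion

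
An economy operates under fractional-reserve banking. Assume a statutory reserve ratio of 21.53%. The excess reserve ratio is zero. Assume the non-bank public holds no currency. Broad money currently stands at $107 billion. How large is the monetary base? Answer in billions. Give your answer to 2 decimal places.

$23.04 billion

With no currency drain and no excess reserves, the money multiplier is m = 1/rr = 1/0.2153 ≈ 4.644682.
The monetary base is MB = M / m = 107 / 4.644682 ≈ 23.0371 billion.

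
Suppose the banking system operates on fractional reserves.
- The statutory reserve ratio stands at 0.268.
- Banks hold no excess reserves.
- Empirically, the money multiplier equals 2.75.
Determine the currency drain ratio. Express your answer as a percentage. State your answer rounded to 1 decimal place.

Using m = 2.75. From m = (1 + c)/(c + rr + e), rearranging gives 1 + c = m·(c + rr + e), so c·(1 − m) = m·(rr + e) − 1.
Hence c = [m·(rr + e) − 1]/(1 − m) = [2.75 × (0.268 + 0) − 1] / (1 − 2.75) ≈ 0.150286.

15.0%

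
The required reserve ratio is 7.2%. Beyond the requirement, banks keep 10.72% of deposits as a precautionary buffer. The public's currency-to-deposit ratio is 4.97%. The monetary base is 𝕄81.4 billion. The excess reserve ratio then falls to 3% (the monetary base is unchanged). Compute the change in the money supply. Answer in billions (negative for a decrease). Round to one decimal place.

𝕄190.0 billion

Initially m₁ = (1 + 0.0497) / (0.072 + 0.1072 + 0.0497) ≈ 4.5858, so M₁ = 4.5858 × 81.4 ≈ 373.2841 billion.
After the change m₂ = (1 + 0.0497) / (0.072 + 0.03 + 0.0497) ≈ 6.9196, so M₂ = 6.9196 × 81.4 ≈ 563.2554 billion.
ΔM = M₂ − M₁ = 563.2554 − 373.2841 = 189.9713 billion.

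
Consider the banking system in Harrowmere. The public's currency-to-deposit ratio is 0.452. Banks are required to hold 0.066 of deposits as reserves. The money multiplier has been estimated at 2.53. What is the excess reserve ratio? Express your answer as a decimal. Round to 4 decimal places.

0.0559

Using m = 2.53. Since m = (1 + c)/(c + rr + e), the denominator satisfies c + rr + e = (1 + c)/m = (1 + 0.452) / 2.53 ≈ 0.573913.
With c = 0.452 and rr = 0.066, the excess reserve ratio is 0.573913 − 0.452 − 0.066 = 0.055913.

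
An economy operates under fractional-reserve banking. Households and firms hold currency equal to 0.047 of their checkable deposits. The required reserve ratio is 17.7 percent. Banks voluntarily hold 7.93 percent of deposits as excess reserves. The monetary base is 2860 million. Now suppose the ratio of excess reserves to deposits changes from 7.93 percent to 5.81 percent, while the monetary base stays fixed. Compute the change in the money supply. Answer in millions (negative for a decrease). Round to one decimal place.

Initially m₁ = (1 + 0.047) / (0.177 + 0.0793 + 0.047) ≈ 3.452028, so M₁ = 3.452028 × 2860 ≈ 9872.8001 million.
After the change m₂ = (1 + 0.047) / (0.177 + 0.0581 + 0.047) ≈ 3.711450, so M₂ = 3.711450 × 2860 = 10614.747 million.
ΔM = M₂ − M₁ = 10614.747 − 9872.8001 = 741.9469 million.

741.9 million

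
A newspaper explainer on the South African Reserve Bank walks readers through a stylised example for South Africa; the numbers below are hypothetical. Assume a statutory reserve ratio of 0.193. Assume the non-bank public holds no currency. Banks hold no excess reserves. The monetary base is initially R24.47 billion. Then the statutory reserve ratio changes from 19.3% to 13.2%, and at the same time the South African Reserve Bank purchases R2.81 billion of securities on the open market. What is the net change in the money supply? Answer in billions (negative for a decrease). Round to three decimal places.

R79.879 billion

Before: m₁ = 1 / (0.193) ≈ 5.181347, MB₁ = 24.47, so M₁ = 5.181347 × 24.47 ≈ 126.7876 billion.
After: m₂ = 1 / (0.132) ≈ 7.575758, MB₂ = 24.47 + 2.81 = 27.28, so M₂ = 7.575758 × 27.28 ≈ 206.6667 billion.
ΔM = M₂ − M₁ = 206.6667 − 126.7876 = 79.8791 billion.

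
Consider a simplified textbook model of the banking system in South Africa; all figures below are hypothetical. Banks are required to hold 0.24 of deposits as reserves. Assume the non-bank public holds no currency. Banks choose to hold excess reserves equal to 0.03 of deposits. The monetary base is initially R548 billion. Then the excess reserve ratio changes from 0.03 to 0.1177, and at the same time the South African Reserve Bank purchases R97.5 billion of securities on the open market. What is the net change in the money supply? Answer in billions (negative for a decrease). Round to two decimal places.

Before: m₁ = 1 / (0.24 + 0.03) ≈ 3.703704, MB₁ = 548, so M₁ = 3.703704 × 548 ≈ 2029.6298 billion.
After: m₂ = 1 / (0.24 + 0.1177) ≈ 2.795639, MB₂ = 548 + 97.5 = 645.5, so M₂ = 2.795639 × 645.5 ≈ 1804.585 billion.
ΔM = M₂ − M₁ = 1804.585 − 2029.6298 = -225.0448 billion.

-225.04 billion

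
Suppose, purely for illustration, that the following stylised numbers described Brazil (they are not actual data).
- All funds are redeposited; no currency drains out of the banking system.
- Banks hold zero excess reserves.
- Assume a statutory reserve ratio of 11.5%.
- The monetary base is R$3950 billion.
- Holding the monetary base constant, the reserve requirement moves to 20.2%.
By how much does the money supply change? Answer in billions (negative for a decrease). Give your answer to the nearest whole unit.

-14793 billion

Initially m₁ = 1 / (0.115) ≈ 8.69565, so M₁ = 8.69565 × 3950 = 34347.8175 billion.
After the change m₂ = 1 / (0.202) ≈ 4.95050, so M₂ = 4.95050 × 3950 = 19554.475 billion.
ΔM = M₂ − M₁ = 19554.475 − 34347.8175 = -14793.3425 billion.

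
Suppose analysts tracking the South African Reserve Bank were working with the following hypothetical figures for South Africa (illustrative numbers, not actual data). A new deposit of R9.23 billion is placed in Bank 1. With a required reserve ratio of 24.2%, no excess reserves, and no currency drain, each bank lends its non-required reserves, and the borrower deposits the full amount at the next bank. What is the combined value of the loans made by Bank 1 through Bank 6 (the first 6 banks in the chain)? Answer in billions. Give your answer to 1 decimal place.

Bank i lends (1 − rr)^i of the original deposit: Bank 1 lends 9.23·0.7580 ≈ 6.9963, Bank 2 lends 9.23·0.7580² ≈ 5.3032, and so on.
Summing a geometric series: total = 9.23·[0.7580·(1 − 0.7580^6) / (1 − 0.7580)] ≈ 23.4268 billion.

R23.4 billion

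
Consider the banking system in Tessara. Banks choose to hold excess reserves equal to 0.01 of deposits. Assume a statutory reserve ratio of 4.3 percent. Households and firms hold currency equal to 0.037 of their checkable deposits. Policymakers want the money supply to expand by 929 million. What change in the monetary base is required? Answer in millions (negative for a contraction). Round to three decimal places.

80.627 million

The money multiplier is m = (1 + c) / (rr + e + c) = (1 + 0.037) / (0.043 + 0.01 + 0.037) ≈ 11.5222222.
ΔMB = ΔM / m = (+929) / 11.5222222 ≈ 80.6268 million.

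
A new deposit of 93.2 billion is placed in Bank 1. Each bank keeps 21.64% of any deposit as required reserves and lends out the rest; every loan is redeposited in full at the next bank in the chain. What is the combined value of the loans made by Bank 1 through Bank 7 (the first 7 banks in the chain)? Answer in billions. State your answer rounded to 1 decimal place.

Bank i lends (1 − rr)^i of the original deposit: Bank 1 lends 93.2·0.7836 ≈ 73.0315, Bank 2 lends 93.2·0.7836² ≈ 57.2275, and so on.
Summing a geometric series: total = 93.2·[0.7836·(1 − 0.7836^7) / (1 − 0.7836)] ≈ 276.2610 billion.

276.3 billion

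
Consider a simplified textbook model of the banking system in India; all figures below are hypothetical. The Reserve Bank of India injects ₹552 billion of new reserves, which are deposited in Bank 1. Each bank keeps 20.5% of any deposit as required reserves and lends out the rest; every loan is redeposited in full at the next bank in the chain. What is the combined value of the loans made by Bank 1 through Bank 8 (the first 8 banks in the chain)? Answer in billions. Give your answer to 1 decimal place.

Bank i lends (1 − rr)^i of the original deposit: Bank 1 lends 552·0.7950 = 438.8400, Bank 2 lends 552·0.7950² = 348.8778, and so on.
Summing a geometric series: total = 552·[0.7950·(1 − 0.7950^8) / (1 − 0.7950)] ≈ 1799.1053 billion.

₹1799.1 billion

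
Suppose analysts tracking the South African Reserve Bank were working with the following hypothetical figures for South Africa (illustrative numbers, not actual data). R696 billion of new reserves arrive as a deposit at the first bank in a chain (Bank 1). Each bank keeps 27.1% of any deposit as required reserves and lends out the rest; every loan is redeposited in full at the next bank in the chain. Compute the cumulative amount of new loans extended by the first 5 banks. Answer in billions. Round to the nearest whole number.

Bank i lends (1 − rr)^i of the original deposit: Bank 1 lends 696·0.7290 = 507.3840, Bank 2 lends 696·0.7290² ≈ 369.8829, and so on.
Summing a geometric series: total = 696·[0.7290·(1 − 0.7290^5) / (1 − 0.7290)] ≈ 1486.7828 billion.

R1487 billion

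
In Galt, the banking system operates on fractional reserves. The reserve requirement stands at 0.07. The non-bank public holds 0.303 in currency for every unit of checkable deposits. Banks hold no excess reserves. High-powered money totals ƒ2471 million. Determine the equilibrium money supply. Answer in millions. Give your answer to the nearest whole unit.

ƒ8632 million

The money multiplier is m = (1 + c) / (rr + c) = (1 + 0.303) / (0.07 + 0.303) ≈ 3.49330.
So M = m × MB = 3.49330 × 2471 = 8631.9443 million.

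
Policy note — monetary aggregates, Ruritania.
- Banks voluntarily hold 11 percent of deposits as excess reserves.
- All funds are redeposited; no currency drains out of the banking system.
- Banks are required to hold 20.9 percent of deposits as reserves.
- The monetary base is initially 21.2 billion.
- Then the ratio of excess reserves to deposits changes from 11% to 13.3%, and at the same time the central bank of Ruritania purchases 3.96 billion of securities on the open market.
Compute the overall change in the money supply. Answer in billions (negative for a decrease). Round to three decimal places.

Before: m₁ = 1 / (0.209 + 0.11) ≈ 3.134796, MB₁ = 21.2, so M₁ = 3.134796 × 21.2 ≈ 66.4577 billion.
After: m₂ = 1 / (0.209 + 0.133) ≈ 2.923977, MB₂ = 21.2 + 3.96 = 25.16, so M₂ = 2.923977 × 25.16 ≈ 73.5673 billion.
ΔM = M₂ − M₁ = 73.5673 − 66.4577 = 7.1096 billion.

7.110 billion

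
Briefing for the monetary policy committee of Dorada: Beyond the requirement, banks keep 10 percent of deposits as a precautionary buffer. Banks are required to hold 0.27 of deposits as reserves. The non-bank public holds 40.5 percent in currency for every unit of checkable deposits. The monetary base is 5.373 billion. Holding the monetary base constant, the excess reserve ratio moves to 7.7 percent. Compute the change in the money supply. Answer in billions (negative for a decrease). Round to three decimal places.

0.298 billion

Initially m₁ = (1 + 0.405) / (0.27 + 0.1 + 0.405) ≈ 1.81290, so M₁ = 1.81290 × 5.373 ≈ 9.7407 billion.
After the change m₂ = (1 + 0.405) / (0.27 + 0.077 + 0.405) ≈ 1.86835, so M₂ = 1.86835 × 5.373 ≈ 10.0386 billion.
ΔM = M₂ − M₁ = 10.0386 − 9.7407 = 0.2979 billion.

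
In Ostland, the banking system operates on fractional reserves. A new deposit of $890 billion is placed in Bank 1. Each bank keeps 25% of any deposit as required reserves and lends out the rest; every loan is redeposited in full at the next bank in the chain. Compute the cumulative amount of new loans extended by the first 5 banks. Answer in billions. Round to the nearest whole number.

$2036 billion

Bank i lends (1 − rr)^i of the original deposit: Bank 1 lends 890·0.7500 = 667.5000, Bank 2 lends 890·0.7500² = 500.6250, and so on.
Summing a geometric series: total = 890·[0.7500·(1 − 0.7500^5) / (1 − 0.7500)] ≈ 2036.3965 billion.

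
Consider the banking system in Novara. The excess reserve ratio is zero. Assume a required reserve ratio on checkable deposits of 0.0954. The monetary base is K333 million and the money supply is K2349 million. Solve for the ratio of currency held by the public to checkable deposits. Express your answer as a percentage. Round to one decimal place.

5.4%

Using m = M/MB = 2349/333 ≈ 7.054054. From m = (1 + c)/(c + rr + e), rearranging gives 1 + c = m·(c + rr + e), so c·(1 − m) = m·(rr + e) − 1.
Hence c = [m·(rr + e) − 1]/(1 − m) = [7.054054 × (0.0954 + 0) − 1] / (1 − 7.054054) ≈ 0.054021.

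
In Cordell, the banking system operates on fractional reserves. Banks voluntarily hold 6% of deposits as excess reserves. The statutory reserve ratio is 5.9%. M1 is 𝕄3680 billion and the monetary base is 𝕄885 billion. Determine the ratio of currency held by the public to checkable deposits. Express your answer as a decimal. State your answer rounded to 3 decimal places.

Using m = M/MB = 3680/885 ≈ 4.158192. From m = (1 + c)/(c + rr + e), rearranging gives 1 + c = m·(c + rr + e), so c·(1 − m) = m·(rr + e) − 1.
Hence c = [m·(rr + e) − 1]/(1 − m) = [4.158192 × (0.059 + 0.06) − 1] / (1 − 4.158192) ≈ 0.159957.

0.160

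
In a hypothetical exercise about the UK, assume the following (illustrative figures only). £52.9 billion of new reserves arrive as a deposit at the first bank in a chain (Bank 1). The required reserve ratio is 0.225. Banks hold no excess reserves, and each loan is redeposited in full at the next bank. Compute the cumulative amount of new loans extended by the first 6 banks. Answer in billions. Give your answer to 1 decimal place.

£142.7 billion

Bank i lends (1 − rr)^i of the original deposit: Bank 1 lends 52.9·0.7750 = 40.9975, Bank 2 lends 52.9·0.7750² ≈ 31.7731, and so on.
Summing a geometric series: total = 52.9·[0.7750·(1 − 0.7750^6) / (1 − 0.7750)] ≈ 142.7304 billion.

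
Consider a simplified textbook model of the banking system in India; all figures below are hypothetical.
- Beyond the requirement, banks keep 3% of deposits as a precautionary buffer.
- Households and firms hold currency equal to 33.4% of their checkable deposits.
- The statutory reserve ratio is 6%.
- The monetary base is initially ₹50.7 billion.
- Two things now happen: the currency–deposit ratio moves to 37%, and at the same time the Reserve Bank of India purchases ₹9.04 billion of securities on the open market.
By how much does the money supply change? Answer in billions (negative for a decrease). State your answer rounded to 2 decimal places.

₹18.41 billion

Before: m₁ = (1 + 0.334) / (0.06 + 0.03 + 0.334) ≈ 3.14623, MB₁ = 50.7, so M₁ = 3.14623 × 50.7 ≈ 159.5139 billion.
After: m₂ = (1 + 0.37) / (0.06 + 0.03 + 0.37) ≈ 2.97826, MB₂ = 50.7 + 9.04 = 59.74, so M₂ = 2.97826 × 59.74 ≈ 177.9213 billion.
ΔM = M₂ − M₁ = 177.9213 − 159.5139 = 18.4074 billion.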